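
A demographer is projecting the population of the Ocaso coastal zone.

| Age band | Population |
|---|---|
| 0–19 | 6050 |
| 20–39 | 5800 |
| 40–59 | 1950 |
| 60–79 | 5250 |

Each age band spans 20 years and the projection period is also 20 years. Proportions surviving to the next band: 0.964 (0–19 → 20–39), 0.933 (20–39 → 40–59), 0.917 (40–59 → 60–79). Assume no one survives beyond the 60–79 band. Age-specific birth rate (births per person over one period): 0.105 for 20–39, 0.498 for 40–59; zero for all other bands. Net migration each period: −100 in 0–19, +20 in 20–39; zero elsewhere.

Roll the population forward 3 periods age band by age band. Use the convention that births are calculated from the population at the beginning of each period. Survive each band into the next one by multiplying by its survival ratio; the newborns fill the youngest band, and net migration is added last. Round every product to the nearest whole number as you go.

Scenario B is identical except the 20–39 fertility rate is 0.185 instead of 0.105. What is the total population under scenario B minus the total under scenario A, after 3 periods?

1068

— Period 1 —
Births: 5800 * 0.105 = 609 ; 1950 * 0.498 = 971 ⇒ total 1580
20–39: 6050 * 0.964 = 5832
40–59: 5800 * 0.933 = 5411
60–79: 1950 * 0.917 = 1788
Net migration: 0–19 − 100 → 1480; 20–39 + 20 → 5852
Population now: 0–19=1480, 20–39=5852, 40–59=5411, 60–79=1788
— Period 2 —
Births: 5852 * 0.105 = 614 ; 5411 * 0.498 = 2695 ⇒ total 3309
20–39: 1480 * 0.964 = 1427
40–59: 5852 * 0.933 = 5460
60–79: 5411 * 0.917 = 4962
Net migration: 0–19 − 100 → 3209; 20–39 + 20 → 1447
Population now: 0–19=3209, 20–39=1447, 40–59=5460, 60–79=4962
— Period 3 —
Births: 1447 * 0.105 = 152 ; 5460 * 0.498 = 2719 ⇒ total 2871
20–39: 3209 * 0.964 = 3093
40–59: 1447 * 0.933 = 1350
60–79: 5460 * 0.917 = 5007
Net migration: 0–19 − 100 → 2771; 20–39 + 20 → 3113
Population now: 0–19=2771, 20–39=3113, 40–59=1350, 60–79=5007
Scenario A total after 3 periods: 12241
Scenario B projection —
— Period 1 —
Births: 5800 * 0.185 = 1073 ; 1950 * 0.498 = 971 ⇒ total 2044
20–39: 6050 * 0.964 = 5832
40–59: 5800 * 0.933 = 5411
60–79: 1950 * 0.917 = 1788
Net migration: 0–19 − 100 → 1944; 20–39 + 20 → 5852
Population now: 0–19=1944, 20–39=5852, 40–59=5411, 60–79=1788
— Period 2 —
Births: 5852 * 0.185 = 1083 ; 5411 * 0.498 = 2695 ⇒ total 3778
20–39: 1944 * 0.964 = 1874
40–59: 5852 * 0.933 = 5460
60–79: 5411 * 0.917 = 4962
Net migration: 0–19 − 100 → 3678; 20–39 + 20 → 1894
Population now: 0–19=3678, 20–39=1894, 40–59=5460, 60–79=4962
— Period 3 —
Births: 1894 * 0.185 = 350 ; 5460 * 0.498 = 2719 ⇒ total 3069
20–39: 3678 * 0.964 = 3546
40–59: 1894 * 0.933 = 1767
60–79: 5460 * 0.917 = 5007
Net migration: 0–19 − 100 → 2969; 20–39 + 20 → 3566
Population now: 0–19=2969, 20–39=3566, 40–59=1767, 60–79=5007
Scenario B total after 3 periods: 13309
Difference B − A = 13309 − 12241 = 1068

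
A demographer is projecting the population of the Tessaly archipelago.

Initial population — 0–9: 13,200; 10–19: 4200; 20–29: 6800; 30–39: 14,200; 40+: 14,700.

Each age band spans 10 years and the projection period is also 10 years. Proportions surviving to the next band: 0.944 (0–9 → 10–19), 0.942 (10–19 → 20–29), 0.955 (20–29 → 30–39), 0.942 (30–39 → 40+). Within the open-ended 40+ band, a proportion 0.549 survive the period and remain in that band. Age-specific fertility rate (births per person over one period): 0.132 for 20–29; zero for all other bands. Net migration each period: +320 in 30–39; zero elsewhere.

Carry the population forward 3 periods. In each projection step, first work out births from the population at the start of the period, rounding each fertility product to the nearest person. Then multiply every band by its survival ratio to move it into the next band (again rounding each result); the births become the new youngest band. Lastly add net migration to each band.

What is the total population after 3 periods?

Period 1.
Births: 6800 * 0.132 = 898
10–19: 13200 * 0.944 = 12461
20–29: 4200 * 0.942 = 3956
30–39: 6800 * 0.955 = 6494
40+: 14200 * 0.942 + 14700 * 0.549 = 13376 + 8070 = 21446
Net migration: 30–39 + 320 → 6814
Population now: 0–9=898, 10–19=12461, 20–29=3956, 30–39=6814, 40+=21446
Period 2.
Births: 3956 * 0.132 = 522
10–19: 898 * 0.944 = 848
20–29: 12461 * 0.942 = 11738
30–39: 3956 * 0.955 = 3778
40+: 6814 * 0.942 + 21446 * 0.549 = 6419 + 11774 = 18193
Net migration: 30–39 + 320 → 4098
Population now: 0–9=522, 10–19=848, 20–29=11738, 30–39=4098, 40+=18193
Period 3.
Births: 11738 * 0.132 = 1549
10–19: 522 * 0.944 = 493
20–29: 848 * 0.942 = 799
30–39: 11738 * 0.955 = 11210
40+: 4098 * 0.942 + 18193 * 0.549 = 3860 + 9988 = 13848
Net migration: 30–39 + 320 → 11530
Population now: 0–9=1549, 10–19=493, 20–29=799, 30–39=11530, 40+=13848
Total after period 3: 1549 + 493 + 799 + 11530 + 13848 = 28219

28219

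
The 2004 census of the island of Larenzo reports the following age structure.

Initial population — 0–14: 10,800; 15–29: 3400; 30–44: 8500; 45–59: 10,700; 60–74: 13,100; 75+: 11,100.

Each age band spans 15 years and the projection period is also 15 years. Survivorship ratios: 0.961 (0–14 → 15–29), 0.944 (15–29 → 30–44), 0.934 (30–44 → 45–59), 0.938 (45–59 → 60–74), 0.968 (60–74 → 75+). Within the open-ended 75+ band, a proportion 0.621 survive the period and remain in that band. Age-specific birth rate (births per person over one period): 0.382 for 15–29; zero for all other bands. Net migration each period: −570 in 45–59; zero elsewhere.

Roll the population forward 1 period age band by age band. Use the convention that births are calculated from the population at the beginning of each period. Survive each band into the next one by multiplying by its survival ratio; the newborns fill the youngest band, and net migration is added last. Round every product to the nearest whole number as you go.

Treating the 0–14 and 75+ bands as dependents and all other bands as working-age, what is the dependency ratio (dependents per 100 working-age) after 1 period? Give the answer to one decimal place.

Call the bands 1 to 6, youngest first.
Period 1.
Births: 3400 × 0.382 = 1299
Band 2: 10800 × 0.961 = 10379
Band 3: 3400 × 0.944 = 3210
Band 4: 8500 × 0.934 = 7939
Band 5: 10700 × 0.938 = 10037
Band 6: 13100 × 0.968 + 11100 × 0.621 = 12681 + 6893 = 19574
Net migration: Band 4 − 570 → 7369
End of period: [1299, 10379, 3210, 7369, 10037, 19574]
Dependents (band 0–14 + band 75+) = 1299 + 19574 = 20873; working-age = 30995; ratio = 20873/30995 × 100 = 67.3

67.3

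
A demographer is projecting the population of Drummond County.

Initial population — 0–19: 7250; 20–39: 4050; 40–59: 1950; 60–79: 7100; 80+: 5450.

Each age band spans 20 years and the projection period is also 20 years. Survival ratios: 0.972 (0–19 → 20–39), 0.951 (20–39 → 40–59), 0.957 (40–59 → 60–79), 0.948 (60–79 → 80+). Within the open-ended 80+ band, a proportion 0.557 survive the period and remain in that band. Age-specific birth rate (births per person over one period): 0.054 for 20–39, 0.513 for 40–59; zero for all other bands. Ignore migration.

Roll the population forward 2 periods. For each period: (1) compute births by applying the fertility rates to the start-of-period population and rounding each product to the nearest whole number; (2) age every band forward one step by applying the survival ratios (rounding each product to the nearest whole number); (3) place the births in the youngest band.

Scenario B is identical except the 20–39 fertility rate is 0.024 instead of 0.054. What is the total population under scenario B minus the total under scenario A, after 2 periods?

Numbering the bands 1..5 from youngest to oldest:
[period 1]
Births: 4050 × 0.054 = 219 ; 1950 × 0.513 = 1000 ⇒ total 1219
Band 2: 7250 × 0.972 = 7047
Band 3: 4050 × 0.951 = 3852
Band 4: 1950 × 0.957 = 1866
Band 5: 7100 × 0.948 + 5450 × 0.557 = 6731 + 3036 = 9767
Giving 1219 / 7047 / 3852 / 1866 / 9767.
[period 2]
Births: 7047 × 0.054 = 381 ; 3852 × 0.513 = 1976 ⇒ total 2357
Band 2: 1219 × 0.972 = 1185
Band 3: 7047 × 0.951 = 6702
Band 4: 3852 × 0.957 = 3686
Band 5: 1866 × 0.948 + 9767 × 0.557 = 1769 + 5440 = 7209
Giving 2357 / 1185 / 6702 / 3686 / 7209.
Scenario A total after 2 periods: 21139
Scenario B projection —
[period 1]
Births: 4050 × 0.024 = 97 ; 1950 × 0.513 = 1000 ⇒ total 1097
Band 2: 7250 × 0.972 = 7047
Band 3: 4050 × 0.951 = 3852
Band 4: 1950 × 0.957 = 1866
Band 5: 7100 × 0.948 + 5450 × 0.557 = 6731 + 3036 = 9767
Giving 1097 / 7047 / 3852 / 1866 / 9767.
[period 2]
Births: 7047 × 0.024 = 169 ; 3852 × 0.513 = 1976 ⇒ total 2145
Band 2: 1097 × 0.972 = 1066
Band 3: 7047 × 0.951 = 6702
Band 4: 3852 × 0.957 = 3686
Band 5: 1866 × 0.948 + 9767 × 0.557 = 1769 + 5440 = 7209
Giving 2145 / 1066 / 6702 / 3686 / 7209.
Scenario B total after 2 periods: 20808
Difference B − A = 20808 − 21139 = -331

-331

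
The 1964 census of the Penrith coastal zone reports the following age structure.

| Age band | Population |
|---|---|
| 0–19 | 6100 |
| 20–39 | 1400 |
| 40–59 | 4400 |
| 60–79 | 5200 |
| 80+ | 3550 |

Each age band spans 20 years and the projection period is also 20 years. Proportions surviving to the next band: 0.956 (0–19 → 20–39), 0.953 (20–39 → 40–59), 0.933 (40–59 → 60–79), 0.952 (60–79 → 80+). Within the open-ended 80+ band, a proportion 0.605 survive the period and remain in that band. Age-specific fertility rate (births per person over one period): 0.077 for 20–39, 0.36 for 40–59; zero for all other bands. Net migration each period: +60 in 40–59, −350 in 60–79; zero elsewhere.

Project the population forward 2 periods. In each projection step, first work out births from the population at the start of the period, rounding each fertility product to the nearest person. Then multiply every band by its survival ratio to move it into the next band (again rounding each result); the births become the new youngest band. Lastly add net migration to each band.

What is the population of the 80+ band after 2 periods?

Call the bands 1 to 5, youngest first.
Period 1:
Births: 1400 * 0.077 = 108  |  4400 * 0.36 = 1584 → 1692
Band 2: 6100 * 0.956 = 5832
Band 3: 1400 * 0.953 = 1334
Band 4: 4400 * 0.933 = 4105
Band 5: 5200 * 0.952 + 3550 * 0.605 = 4950 + 2148 = 7098
Net migration: Band 3 + 60 → 1394; Band 4 − 350 → 3755
→ [1692, 5832, 1394, 3755, 7098]
Period 2:
Births: 5832 * 0.077 = 449  |  1394 * 0.36 = 502 → 951
Band 2: 1692 * 0.956 = 1618
Band 3: 5832 * 0.953 = 5558
Band 4: 1394 * 0.933 = 1301
Band 5: 3755 * 0.952 + 7098 * 0.605 = 3575 + 4294 = 7869
Net migration: Band 3 + 60 → 5618; Band 4 − 350 → 951
→ [951, 1618, 5618, 951, 7869]

7869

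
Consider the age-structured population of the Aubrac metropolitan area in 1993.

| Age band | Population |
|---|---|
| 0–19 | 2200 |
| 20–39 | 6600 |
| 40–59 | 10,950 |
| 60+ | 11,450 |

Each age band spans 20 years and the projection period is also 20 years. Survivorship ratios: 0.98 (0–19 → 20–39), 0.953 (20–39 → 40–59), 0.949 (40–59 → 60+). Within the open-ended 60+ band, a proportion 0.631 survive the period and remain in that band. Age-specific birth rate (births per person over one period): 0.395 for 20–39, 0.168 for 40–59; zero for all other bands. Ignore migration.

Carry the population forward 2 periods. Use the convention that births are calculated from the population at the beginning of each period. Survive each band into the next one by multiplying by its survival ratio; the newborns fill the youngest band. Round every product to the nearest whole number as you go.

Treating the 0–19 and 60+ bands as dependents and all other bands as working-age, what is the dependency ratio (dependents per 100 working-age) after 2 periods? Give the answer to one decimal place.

296.2

Numbering the bands 1..4 from youngest to oldest:
After projecting period 1:
Births: 6600 * 0.395 = 2607 ; 10950 * 0.168 = 1840 — total 4447
Band 2: 2200 * 0.98 = 2156
Band 3: 6600 * 0.953 = 6290
Band 4: 10950 * 0.949 + 11450 * 0.631 = 10392 + 7225 = 17617
Giving 4447 / 2156 / 6290 / 17617.
After projecting period 2:
Births: 2156 * 0.395 = 852 ; 6290 * 0.168 = 1057 — total 1909
Band 2: 4447 * 0.98 = 4358
Band 3: 2156 * 0.953 = 2055
Band 4: 6290 * 0.949 + 17617 * 0.631 = 5969 + 11116 = 17085
Giving 1909 / 4358 / 2055 / 17085.
Dependents (band 0–19 + band 60+) = 1909 + 17085 = 18994; working-age = 6413; ratio = 18994/6413 × 100 = 296.2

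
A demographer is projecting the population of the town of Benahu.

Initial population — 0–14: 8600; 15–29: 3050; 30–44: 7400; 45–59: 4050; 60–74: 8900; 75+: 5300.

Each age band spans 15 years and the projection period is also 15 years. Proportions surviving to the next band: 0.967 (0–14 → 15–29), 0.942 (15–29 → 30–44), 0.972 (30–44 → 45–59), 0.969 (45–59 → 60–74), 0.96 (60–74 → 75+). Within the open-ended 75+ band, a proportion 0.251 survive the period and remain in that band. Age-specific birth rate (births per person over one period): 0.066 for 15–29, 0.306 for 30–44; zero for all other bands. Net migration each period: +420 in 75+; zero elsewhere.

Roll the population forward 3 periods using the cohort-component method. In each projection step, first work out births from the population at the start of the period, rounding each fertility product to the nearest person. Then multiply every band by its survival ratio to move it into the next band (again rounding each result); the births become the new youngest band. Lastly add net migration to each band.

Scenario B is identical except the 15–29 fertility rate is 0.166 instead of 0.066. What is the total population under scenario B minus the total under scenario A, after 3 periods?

Period 1:
Births: 3050 * 0.066 = 201, 7400 * 0.306 = 2264 → 2465
15–29: 8600 * 0.967 = 8316
30–44: 3050 * 0.942 = 2873
45–59: 7400 * 0.972 = 7193
60–74: 4050 * 0.969 = 3924
75+: 8900 * 0.96 + 5300 * 0.251 = 8544 + 1330 = 9874
Net migration: 75+ + 420 → 10294
Giving 2465 / 8316 / 2873 / 7193 / 3924 / 10294.
Period 2:
Births: 8316 * 0.066 = 549, 2873 * 0.306 = 879 → 1428
15–29: 2465 * 0.967 = 2384
30–44: 8316 * 0.942 = 7834
45–59: 2873 * 0.972 = 2793
60–74: 7193 * 0.969 = 6970
75+: 3924 * 0.96 + 10294 * 0.251 = 3767 + 2584 = 6351
Net migration: 75+ + 420 → 6771
Giving 1428 / 2384 / 7834 / 2793 / 6970 / 6771.
Period 3:
Births: 2384 * 0.066 = 157, 7834 * 0.306 = 2397 → 2554
15–29: 1428 * 0.967 = 1381
30–44: 2384 * 0.942 = 2246
45–59: 7834 * 0.972 = 7615
60–74: 2793 * 0.969 = 2706
75+: 6970 * 0.96 + 6771 * 0.251 = 6691 + 1700 = 8391
Net migration: 75+ + 420 → 8811
Giving 2554 / 1381 / 2246 / 7615 / 2706 / 8811.
Scenario A total after 3 periods: 25313
Scenario B projection —
Period 1:
Births: 3050 * 0.166 = 506, 7400 * 0.306 = 2264 → 2770
15–29: 8600 * 0.967 = 8316
30–44: 3050 * 0.942 = 2873
45–59: 7400 * 0.972 = 7193
60–74: 4050 * 0.969 = 3924
75+: 8900 * 0.96 + 5300 * 0.251 = 8544 + 1330 = 9874
Net migration: 75+ + 420 → 10294
Giving 2770 / 8316 / 2873 / 7193 / 3924 / 10294.
Period 2:
Births: 8316 * 0.166 = 1380, 2873 * 0.306 = 879 → 2259
15–29: 2770 * 0.967 = 2679
30–44: 8316 * 0.942 = 7834
45–59: 2873 * 0.972 = 2793
60–74: 7193 * 0.969 = 6970
75+: 3924 * 0.96 + 10294 * 0.251 = 3767 + 2584 = 6351
Net migration: 75+ + 420 → 6771
Giving 2259 / 2679 / 7834 / 2793 / 6970 / 6771.
Period 3:
Births: 2679 * 0.166 = 445, 7834 * 0.306 = 2397 → 2842
15–29: 2259 * 0.967 = 2184
30–44: 2679 * 0.942 = 2524
45–59: 7834 * 0.972 = 7615
60–74: 2793 * 0.969 = 2706
75+: 6970 * 0.96 + 6771 * 0.251 = 6691 + 1700 = 8391
Net migration: 75+ + 420 → 8811
Giving 2842 / 2184 / 2524 / 7615 / 2706 / 8811.
Scenario B total after 3 periods: 26682
Difference B − A = 26682 − 25313 = 1369

1369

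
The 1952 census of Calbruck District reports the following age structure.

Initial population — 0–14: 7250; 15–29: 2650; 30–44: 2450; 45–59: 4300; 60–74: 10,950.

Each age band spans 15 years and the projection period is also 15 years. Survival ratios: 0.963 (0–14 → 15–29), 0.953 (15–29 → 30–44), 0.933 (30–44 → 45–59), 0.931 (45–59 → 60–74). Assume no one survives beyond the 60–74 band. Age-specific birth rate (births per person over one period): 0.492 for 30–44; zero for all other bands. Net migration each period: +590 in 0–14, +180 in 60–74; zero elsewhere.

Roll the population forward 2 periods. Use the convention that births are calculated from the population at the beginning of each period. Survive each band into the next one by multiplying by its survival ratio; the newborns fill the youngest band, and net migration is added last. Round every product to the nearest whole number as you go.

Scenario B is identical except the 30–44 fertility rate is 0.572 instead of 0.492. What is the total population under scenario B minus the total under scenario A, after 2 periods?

Period 1.
Births: 2450 * 0.492 = 1205
15–29: 7250 * 0.963 = 6982
30–44: 2650 * 0.953 = 2525
45–59: 2450 * 0.933 = 2286
60–74: 4300 * 0.931 = 4003
Net migration: 0–14 + 590 → 1795; 60–74 + 180 → 4183
Population now: 0–14=1795, 15–29=6982, 30–44=2525, 45–59=2286, 60–74=4183
Period 2.
Births: 2525 * 0.492 = 1242
15–29: 1795 * 0.963 = 1729
30–44: 6982 * 0.953 = 6654
45–59: 2525 * 0.933 = 2356
60–74: 2286 * 0.931 = 2128
Net migration: 0–14 + 590 → 1832; 60–74 + 180 → 2308
Population now: 0–14=1832, 15–29=1729, 30–44=6654, 45–59=2356, 60–74=2308
Scenario A total after 2 periods: 14879
Scenario B projection —
Period 1.
Births: 2450 * 0.572 = 1401
15–29: 7250 * 0.963 = 6982
30–44: 2650 * 0.953 = 2525
45–59: 2450 * 0.933 = 2286
60–74: 4300 * 0.931 = 4003
Net migration: 0–14 + 590 → 1991; 60–74 + 180 → 4183
Population now: 0–14=1991, 15–29=6982, 30–44=2525, 45–59=2286, 60–74=4183
Period 2.
Births: 2525 * 0.572 = 1444
15–29: 1991 * 0.963 = 1917
30–44: 6982 * 0.953 = 6654
45–59: 2525 * 0.933 = 2356
60–74: 2286 * 0.931 = 2128
Net migration: 0–14 + 590 → 2034; 60–74 + 180 → 2308
Population now: 0–14=2034, 15–29=1917, 30–44=6654, 45–59=2356, 60–74=2308
Scenario B total after 2 periods: 15269
Difference B − A = 15269 − 14879 = 390

390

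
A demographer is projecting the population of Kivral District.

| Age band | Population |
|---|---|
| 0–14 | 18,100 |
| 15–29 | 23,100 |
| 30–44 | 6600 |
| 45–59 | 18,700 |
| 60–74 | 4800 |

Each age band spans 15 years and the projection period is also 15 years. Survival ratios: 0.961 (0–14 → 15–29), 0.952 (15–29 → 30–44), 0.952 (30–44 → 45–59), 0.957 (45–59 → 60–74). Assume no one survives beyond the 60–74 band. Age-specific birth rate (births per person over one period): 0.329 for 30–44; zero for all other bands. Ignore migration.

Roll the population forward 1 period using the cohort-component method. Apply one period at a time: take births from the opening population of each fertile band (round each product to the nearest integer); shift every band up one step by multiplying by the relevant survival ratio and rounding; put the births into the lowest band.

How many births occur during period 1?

2171

Let band 1 be 0–14 through band 5 = 60–74.
Period 1:
Births: 6600 × 0.329 = 2171
Band 2: 18100 × 0.961 = 17394
Band 3: 23100 × 0.952 = 21991
Band 4: 6600 × 0.952 = 6283
Band 5: 18700 × 0.957 = 17896
→ [2171, 17394, 21991, 6283, 17896]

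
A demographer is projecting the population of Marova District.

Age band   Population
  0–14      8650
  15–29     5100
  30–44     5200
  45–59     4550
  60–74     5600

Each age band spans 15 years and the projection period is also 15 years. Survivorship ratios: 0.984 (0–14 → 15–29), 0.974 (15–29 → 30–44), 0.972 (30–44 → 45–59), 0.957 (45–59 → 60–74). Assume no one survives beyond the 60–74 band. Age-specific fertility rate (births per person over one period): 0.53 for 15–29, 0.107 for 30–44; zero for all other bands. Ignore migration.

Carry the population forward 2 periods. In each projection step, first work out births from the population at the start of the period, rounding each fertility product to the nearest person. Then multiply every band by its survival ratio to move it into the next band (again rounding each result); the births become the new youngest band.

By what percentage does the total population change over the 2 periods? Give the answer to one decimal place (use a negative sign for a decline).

Period 1.
Births: 5100 × 0.53 = 2703, 5200 × 0.107 = 556 → total 3259
15–29: 8650 × 0.984 = 8512
30–44: 5100 × 0.974 = 4967
45–59: 5200 × 0.972 = 5054
60–74: 4550 × 0.957 = 4354
End of period: [3259, 8512, 4967, 5054, 4354]
Period 2.
Births: 8512 × 0.53 = 4511, 4967 × 0.107 = 531 → total 5042
15–29: 3259 × 0.984 = 3207
30–44: 8512 × 0.974 = 8291
45–59: 4967 × 0.972 = 4828
60–74: 5054 × 0.957 = 4837
End of period: [5042, 3207, 8291, 4828, 4837]
Total: 29100 → 26205; change = -2895; percentage change = -9.9%

-9.9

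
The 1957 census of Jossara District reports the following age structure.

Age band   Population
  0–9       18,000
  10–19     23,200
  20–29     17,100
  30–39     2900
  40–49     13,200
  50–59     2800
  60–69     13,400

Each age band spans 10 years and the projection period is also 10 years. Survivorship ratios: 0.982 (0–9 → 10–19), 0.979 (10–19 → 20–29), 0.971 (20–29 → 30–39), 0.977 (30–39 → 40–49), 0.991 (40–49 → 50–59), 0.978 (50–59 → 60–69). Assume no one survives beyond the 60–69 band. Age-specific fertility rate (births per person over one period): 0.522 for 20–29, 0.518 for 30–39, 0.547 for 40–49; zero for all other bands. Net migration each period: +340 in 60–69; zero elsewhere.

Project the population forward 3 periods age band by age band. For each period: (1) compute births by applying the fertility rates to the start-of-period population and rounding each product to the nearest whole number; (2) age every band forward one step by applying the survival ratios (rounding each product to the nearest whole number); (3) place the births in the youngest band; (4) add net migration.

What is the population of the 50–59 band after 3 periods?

Period 1:
Births: 17100 × 0.522 = 8926  |  2900 × 0.518 = 1502  |  13200 × 0.547 = 7220 → total 17648
10–19: 18000 × 0.982 = 17676
20–29: 23200 × 0.979 = 22713
30–39: 17100 × 0.971 = 16604
40–49: 2900 × 0.977 = 2833
50–59: 13200 × 0.991 = 13081
60–69: 2800 × 0.978 = 2738
Net migration: 60–69 + 340 → 3078
Population now: 0–9=17648, 10–19=17676, 20–29=22713, 30–39=16604, 40–49=2833, 50–59=13081, 60–69=3078
Period 2:
Births: 22713 × 0.522 = 11856  |  16604 × 0.518 = 8601  |  2833 × 0.547 = 1550 → total 22007
10–19: 17648 × 0.982 = 17330
20–29: 17676 × 0.979 = 17305
30–39: 22713 × 0.971 = 22054
40–49: 16604 × 0.977 = 16222
50–59: 2833 × 0.991 = 2808
60–69: 13081 × 0.978 = 12793
Net migration: 60–69 + 340 → 13133
Population now: 0–9=22007, 10–19=17330, 20–29=17305, 30–39=22054, 40–49=16222, 50–59=2808, 60–69=13133
Period 3:
Births: 17305 × 0.522 = 9033  |  22054 × 0.518 = 11424  |  16222 × 0.547 = 8873 → total 29330
10–19: 22007 × 0.982 = 21611
20–29: 17330 × 0.979 = 16966
30–39: 17305 × 0.971 = 16803
40–49: 22054 × 0.977 = 21547
50–59: 16222 × 0.991 = 16076
60–69: 2808 × 0.978 = 2746
Net migration: 60–69 + 340 → 3086
Population now: 0–9=29330, 10–19=21611, 20–29=16966, 30–39=16803, 40–49=21547, 50–59=16076, 60–69=3086

16076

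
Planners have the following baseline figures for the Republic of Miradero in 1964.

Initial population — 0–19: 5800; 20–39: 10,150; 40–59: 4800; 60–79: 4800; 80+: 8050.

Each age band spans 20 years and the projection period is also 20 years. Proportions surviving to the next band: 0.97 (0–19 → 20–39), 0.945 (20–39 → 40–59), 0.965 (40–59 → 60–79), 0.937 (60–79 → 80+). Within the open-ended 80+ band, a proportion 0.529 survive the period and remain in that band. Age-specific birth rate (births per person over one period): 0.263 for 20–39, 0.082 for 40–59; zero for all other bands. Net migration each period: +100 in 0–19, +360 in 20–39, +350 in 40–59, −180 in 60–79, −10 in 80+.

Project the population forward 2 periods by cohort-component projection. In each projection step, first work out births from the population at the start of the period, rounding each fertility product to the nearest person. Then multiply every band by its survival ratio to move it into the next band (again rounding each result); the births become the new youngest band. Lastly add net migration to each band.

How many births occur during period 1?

3063

(Groups numbered youngest = 1 to oldest = 5.)
— Period 1 —
Births: 10150 × 0.263 = 2669  |  4800 × 0.082 = 394 → total 3063
Group 2: 5800 × 0.97 = 5626
Group 3: 10150 × 0.945 = 9592
Group 4: 4800 × 0.965 = 4632
Group 5: 4800 × 0.937 + 8050 × 0.529 = 4498 + 4258 = 8756
Net migration: Group 1 + 100 → 3163; Group 2 + 360 → 5986; Group 3 + 350 → 9942; Group 4 − 180 → 4452; Group 5 − 10 → 8746
→ [3163, 5986, 9942, 4452, 8746]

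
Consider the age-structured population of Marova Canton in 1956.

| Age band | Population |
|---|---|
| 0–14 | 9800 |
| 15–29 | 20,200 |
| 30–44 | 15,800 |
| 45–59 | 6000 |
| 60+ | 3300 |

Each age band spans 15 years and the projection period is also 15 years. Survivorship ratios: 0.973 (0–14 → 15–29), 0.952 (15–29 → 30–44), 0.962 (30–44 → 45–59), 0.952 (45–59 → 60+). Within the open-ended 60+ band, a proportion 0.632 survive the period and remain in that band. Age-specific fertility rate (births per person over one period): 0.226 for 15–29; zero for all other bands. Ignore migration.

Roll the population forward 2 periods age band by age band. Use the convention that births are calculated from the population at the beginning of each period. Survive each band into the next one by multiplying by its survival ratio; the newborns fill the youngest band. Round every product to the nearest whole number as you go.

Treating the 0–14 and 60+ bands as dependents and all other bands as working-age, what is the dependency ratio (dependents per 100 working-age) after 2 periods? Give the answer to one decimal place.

(Groups numbered youngest = 1 to oldest = 5.)
— Period 1 —
Births: 20200 × 0.226 = 4565
Group 2: 9800 × 0.973 = 9535
Group 3: 20200 × 0.952 = 19230
Group 4: 15800 × 0.962 = 15200
Group 5: 6000 × 0.952 + 3300 × 0.632 = 5712 + 2086 = 7798
End of period: [4565, 9535, 19230, 15200, 7798]
— Period 2 —
Births: 9535 × 0.226 = 2155
Group 2: 4565 × 0.973 = 4442
Group 3: 9535 × 0.952 = 9077
Group 4: 19230 × 0.962 = 18499
Group 5: 15200 × 0.952 + 7798 × 0.632 = 14470 + 4928 = 19398
End of period: [2155, 4442, 9077, 18499, 19398]
Dependents (band 0–14 + band 60+) = 2155 + 19398 = 21553; working-age = 32018; ratio = 21553/32018 × 100 = 67.3

67.3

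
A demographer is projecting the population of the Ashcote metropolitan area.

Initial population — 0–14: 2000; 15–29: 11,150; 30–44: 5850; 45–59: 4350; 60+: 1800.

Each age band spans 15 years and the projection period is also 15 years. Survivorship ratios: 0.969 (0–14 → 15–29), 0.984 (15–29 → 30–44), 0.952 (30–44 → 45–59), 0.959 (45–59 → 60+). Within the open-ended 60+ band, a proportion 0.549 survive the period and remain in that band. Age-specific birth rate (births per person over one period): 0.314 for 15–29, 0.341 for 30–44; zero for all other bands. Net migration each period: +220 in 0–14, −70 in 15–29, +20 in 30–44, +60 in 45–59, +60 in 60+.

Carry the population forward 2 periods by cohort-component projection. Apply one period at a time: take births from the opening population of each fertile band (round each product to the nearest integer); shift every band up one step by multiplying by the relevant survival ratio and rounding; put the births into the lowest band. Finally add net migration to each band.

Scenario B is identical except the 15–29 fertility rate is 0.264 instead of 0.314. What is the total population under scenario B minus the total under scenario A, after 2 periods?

Call the bands 1 to 5, youngest first.
— Period 1 —
Births: 11150 * 0.314 = 3501 ; 5850 * 0.341 = 1995 → total 5496
Band 2: 2000 * 0.969 = 1938
Band 3: 11150 * 0.984 = 10972
Band 4: 5850 * 0.952 = 5569
Band 5: 4350 * 0.959 + 1800 * 0.549 = 4172 + 988 = 5160
Net migration: Band 1 + 220 → 5716; Band 2 − 70 → 1868; Band 3 + 20 → 10992; Band 4 + 60 → 5629; Band 5 + 60 → 5220
Giving 5716 / 1868 / 10992 / 5629 / 5220.
— Period 2 —
Births: 1868 * 0.314 = 587 ; 10992 * 0.341 = 3748 → total 4335
Band 2: 5716 * 0.969 = 5539
Band 3: 1868 * 0.984 = 1838
Band 4: 10992 * 0.952 = 10464
Band 5: 5629 * 0.959 + 5220 * 0.549 = 5398 + 2866 = 8264
Net migration: Band 1 + 220 → 4555; Band 2 − 70 → 5469; Band 3 + 20 → 1858; Band 4 + 60 → 10524; Band 5 + 60 → 8324
Giving 4555 / 5469 / 1858 / 10524 / 8324.
Scenario A total after 2 periods: 30730
Scenario B projection —
— Period 1 —
Births: 11150 * 0.264 = 2944 ; 5850 * 0.341 = 1995 → total 4939
Band 2: 2000 * 0.969 = 1938
Band 3: 11150 * 0.984 = 10972
Band 4: 5850 * 0.952 = 5569
Band 5: 4350 * 0.959 + 1800 * 0.549 = 4172 + 988 = 5160
Net migration: Band 1 + 220 → 5159; Band 2 − 70 → 1868; Band 3 + 20 → 10992; Band 4 + 60 → 5629; Band 5 + 60 → 5220
Giving 5159 / 1868 / 10992 / 5629 / 5220.
— Period 2 —
Births: 1868 * 0.264 = 493 ; 10992 * 0.341 = 3748 → total 4241
Band 2: 5159 * 0.969 = 4999
Band 3: 1868 * 0.984 = 1838
Band 4: 10992 * 0.952 = 10464
Band 5: 5629 * 0.959 + 5220 * 0.549 = 5398 + 2866 = 8264
Net migration: Band 1 + 220 → 4461; Band 2 − 70 → 4929; Band 3 + 20 → 1858; Band 4 + 60 → 10524; Band 5 + 60 → 8324
Giving 4461 / 4929 / 1858 / 10524 / 8324.
Scenario B total after 2 periods: 30096
Difference B − A = 30096 − 30730 = -634

-634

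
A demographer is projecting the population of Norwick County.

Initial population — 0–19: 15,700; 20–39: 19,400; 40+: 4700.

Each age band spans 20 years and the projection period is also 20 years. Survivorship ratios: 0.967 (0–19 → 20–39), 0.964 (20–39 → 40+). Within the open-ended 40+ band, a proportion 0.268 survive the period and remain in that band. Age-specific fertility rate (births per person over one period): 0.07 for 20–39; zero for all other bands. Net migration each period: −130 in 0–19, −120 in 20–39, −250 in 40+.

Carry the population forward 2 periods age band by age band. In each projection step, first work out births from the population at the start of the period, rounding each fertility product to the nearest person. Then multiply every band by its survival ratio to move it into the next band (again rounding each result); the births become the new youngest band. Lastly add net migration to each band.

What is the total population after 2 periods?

21544

(Bands numbered youngest = 1 to oldest = 3.)
After projecting period 1:
Births: 19400 × 0.07 = 1358
Band 2: 15700 × 0.967 = 15182
Band 3: 19400 × 0.964 + 4700 × 0.268 = 18702 + 1260 = 19962
Net migration: Band 1 − 130 → 1228; Band 2 − 120 → 15062; Band 3 − 250 → 19712
End of period: [1228, 15062, 19712]
After projecting period 2:
Births: 15062 × 0.07 = 1054
Band 2: 1228 × 0.967 = 1187
Band 3: 15062 × 0.964 + 19712 × 0.268 = 14520 + 5283 = 19803
Net migration: Band 1 − 130 → 924; Band 2 − 120 → 1067; Band 3 − 250 → 19553
End of period: [924, 1067, 19553]
Total after period 2: 924 + 1067 + 19553 = 21544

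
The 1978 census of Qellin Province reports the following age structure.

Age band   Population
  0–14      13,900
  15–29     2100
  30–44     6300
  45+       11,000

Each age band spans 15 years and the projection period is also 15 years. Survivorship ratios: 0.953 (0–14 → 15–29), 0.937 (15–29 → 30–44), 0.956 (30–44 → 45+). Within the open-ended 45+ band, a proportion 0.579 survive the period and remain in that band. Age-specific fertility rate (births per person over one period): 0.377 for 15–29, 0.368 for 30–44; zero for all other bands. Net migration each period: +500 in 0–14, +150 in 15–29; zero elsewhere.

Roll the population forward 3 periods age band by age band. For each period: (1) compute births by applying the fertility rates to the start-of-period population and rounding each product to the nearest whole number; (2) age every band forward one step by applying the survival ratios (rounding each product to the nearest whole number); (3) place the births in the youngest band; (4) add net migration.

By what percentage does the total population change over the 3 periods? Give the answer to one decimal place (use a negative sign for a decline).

Period 1.
Births: 2100 * 0.377 = 792, 6300 * 0.368 = 2318 — total 3110
15–29: 13900 * 0.953 = 13247
30–44: 2100 * 0.937 = 1968
45+: 6300 * 0.956 + 11000 * 0.579 = 6023 + 6369 = 12392
Net migration: 0–14 + 500 → 3610; 15–29 + 150 → 13397
Population now: 0–14=3610, 15–29=13397, 30–44=1968, 45+=12392
Period 2.
Births: 13397 * 0.377 = 5051, 1968 * 0.368 = 724 — total 5775
15–29: 3610 * 0.953 = 3440
30–44: 13397 * 0.937 = 12553
45+: 1968 * 0.956 + 12392 * 0.579 = 1881 + 7175 = 9056
Net migration: 0–14 + 500 → 6275; 15–29 + 150 → 3590
Population now: 0–14=6275, 15–29=3590, 30–44=12553, 45+=9056
Period 3.
Births: 3590 * 0.377 = 1353, 12553 * 0.368 = 4620 — total 5973
15–29: 6275 * 0.953 = 5980
30–44: 3590 * 0.937 = 3364
45+: 12553 * 0.956 + 9056 * 0.579 = 12001 + 5243 = 17244
Net migration: 0–14 + 500 → 6473; 15–29 + 150 → 6130
Population now: 0–14=6473, 15–29=6130, 30–44=3364, 45+=17244
Total: 33300 → 33211; change = -89; percentage change = -0.3%

-0.3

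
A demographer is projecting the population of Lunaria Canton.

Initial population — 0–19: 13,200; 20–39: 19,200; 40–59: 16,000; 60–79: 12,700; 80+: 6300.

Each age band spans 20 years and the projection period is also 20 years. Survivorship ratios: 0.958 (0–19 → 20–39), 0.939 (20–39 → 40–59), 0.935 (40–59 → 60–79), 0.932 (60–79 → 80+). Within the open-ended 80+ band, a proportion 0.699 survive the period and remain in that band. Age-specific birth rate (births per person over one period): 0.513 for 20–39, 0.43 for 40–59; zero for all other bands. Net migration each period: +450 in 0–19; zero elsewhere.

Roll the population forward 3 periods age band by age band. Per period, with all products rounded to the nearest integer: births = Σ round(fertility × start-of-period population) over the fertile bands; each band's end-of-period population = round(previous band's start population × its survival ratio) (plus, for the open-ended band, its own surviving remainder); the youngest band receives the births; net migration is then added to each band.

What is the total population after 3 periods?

88020

Numbering the groups 1..5 from youngest to oldest:
After projecting period 1:
Births: 19200 * 0.513 = 9850 ; 16000 * 0.43 = 6880 → total 16730
Group 2: 13200 * 0.958 = 12646
Group 3: 19200 * 0.939 = 18029
Group 4: 16000 * 0.935 = 14960
Group 5: 12700 * 0.932 + 6300 * 0.699 = 11836 + 4404 = 16240
Net migration: Group 1 + 450 → 17180
Giving 17180 / 12646 / 18029 / 14960 / 16240.
After projecting period 2:
Births: 12646 * 0.513 = 6487 ; 18029 * 0.43 = 7752 → total 14239
Group 2: 17180 * 0.958 = 16458
Group 3: 12646 * 0.939 = 11875
Group 4: 18029 * 0.935 = 16857
Group 5: 14960 * 0.932 + 16240 * 0.699 = 13943 + 11352 = 25295
Net migration: Group 1 + 450 → 14689
Giving 14689 / 16458 / 11875 / 16857 / 25295.
After projecting period 3:
Births: 16458 * 0.513 = 8443 ; 11875 * 0.43 = 5106 → total 13549
Group 2: 14689 * 0.958 = 14072
Group 3: 16458 * 0.939 = 15454
Group 4: 11875 * 0.935 = 11103
Group 5: 16857 * 0.932 + 25295 * 0.699 = 15711 + 17681 = 33392
Net migration: Group 1 + 450 → 13999
Giving 13999 / 14072 / 15454 / 11103 / 33392.
Total after period 3: 13999 + 14072 + 15454 + 11103 + 33392 = 88020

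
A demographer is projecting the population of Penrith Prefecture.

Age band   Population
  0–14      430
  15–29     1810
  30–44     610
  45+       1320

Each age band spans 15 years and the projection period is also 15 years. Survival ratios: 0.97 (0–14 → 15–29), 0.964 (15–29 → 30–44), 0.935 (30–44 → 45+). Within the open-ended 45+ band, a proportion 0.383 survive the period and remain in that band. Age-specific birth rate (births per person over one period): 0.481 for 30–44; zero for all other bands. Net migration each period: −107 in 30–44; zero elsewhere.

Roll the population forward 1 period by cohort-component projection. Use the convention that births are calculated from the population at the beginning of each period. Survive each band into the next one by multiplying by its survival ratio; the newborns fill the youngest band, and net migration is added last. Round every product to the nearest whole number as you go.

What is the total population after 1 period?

Let band 1 be 0–14 through band 4 = 45+.
After projecting period 1:
Births: 610 × 0.481 = 293
Band 2: 430 × 0.97 = 417
Band 3: 1810 × 0.964 = 1745
Band 4: 610 × 0.935 + 1320 × 0.383 = 570 + 506 = 1076
Net migration: Band 3 − 107 → 1638
End of period: [293, 417, 1638, 1076]
Total after period 1: 293 + 417 + 1638 + 1076 = 3424

3424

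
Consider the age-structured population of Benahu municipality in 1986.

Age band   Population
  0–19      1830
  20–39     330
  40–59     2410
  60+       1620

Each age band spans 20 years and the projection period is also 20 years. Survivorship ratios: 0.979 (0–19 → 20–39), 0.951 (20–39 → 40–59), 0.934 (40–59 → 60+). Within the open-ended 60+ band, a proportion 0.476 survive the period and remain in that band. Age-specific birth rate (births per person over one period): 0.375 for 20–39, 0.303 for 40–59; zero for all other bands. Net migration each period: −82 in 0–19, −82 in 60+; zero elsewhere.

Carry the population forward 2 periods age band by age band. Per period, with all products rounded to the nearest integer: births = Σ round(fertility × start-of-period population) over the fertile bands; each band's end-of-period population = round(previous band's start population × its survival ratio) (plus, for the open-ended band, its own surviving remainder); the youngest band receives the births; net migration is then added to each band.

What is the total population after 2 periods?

4755

Let band 1 be 0–19 through band 4 = 60+.
— Period 1 —
Births: 330 × 0.375 = 124 ; 2410 × 0.303 = 730 — total 854
Band 2: 1830 × 0.979 = 1792
Band 3: 330 × 0.951 = 314
Band 4: 2410 × 0.934 + 1620 × 0.476 = 2251 + 771 = 3022
Net migration: Band 1 − 82 → 772; Band 4 − 82 → 2940
Giving 772 / 1792 / 314 / 2940.
— Period 2 —
Births: 1792 × 0.375 = 672 ; 314 × 0.303 = 95 — total 767
Band 2: 772 × 0.979 = 756
Band 3: 1792 × 0.951 = 1704
Band 4: 314 × 0.934 + 2940 × 0.476 = 293 + 1399 = 1692
Net migration: Band 1 − 82 → 685; Band 4 − 82 → 1610
Giving 685 / 756 / 1704 / 1610.
Total after period 2: 685 + 756 + 1704 + 1610 = 4755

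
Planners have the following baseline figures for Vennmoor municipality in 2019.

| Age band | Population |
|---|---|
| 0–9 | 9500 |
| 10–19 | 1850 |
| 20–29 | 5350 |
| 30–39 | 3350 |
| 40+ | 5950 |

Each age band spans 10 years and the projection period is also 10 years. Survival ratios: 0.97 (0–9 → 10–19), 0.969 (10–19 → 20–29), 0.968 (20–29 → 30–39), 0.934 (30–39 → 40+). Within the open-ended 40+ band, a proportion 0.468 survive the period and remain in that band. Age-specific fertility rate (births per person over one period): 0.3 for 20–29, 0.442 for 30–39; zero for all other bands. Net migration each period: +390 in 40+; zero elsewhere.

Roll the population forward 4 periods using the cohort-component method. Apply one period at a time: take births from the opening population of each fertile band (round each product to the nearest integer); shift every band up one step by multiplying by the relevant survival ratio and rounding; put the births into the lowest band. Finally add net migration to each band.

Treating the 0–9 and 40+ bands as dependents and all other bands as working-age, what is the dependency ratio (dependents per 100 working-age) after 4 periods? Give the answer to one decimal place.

Call the bands 1 to 5, youngest first.
[period 1]
Births: 5350 × 0.3 = 1605, 3350 × 0.442 = 1481 → 3086
Band 2: 9500 × 0.97 = 9215
Band 3: 1850 × 0.969 = 1793
Band 4: 5350 × 0.968 = 5179
Band 5: 3350 × 0.934 + 5950 × 0.468 = 3129 + 2785 = 5914
Net migration: Band 5 + 390 → 6304
→ [3086, 9215, 1793, 5179, 6304]
[period 2]
Births: 1793 × 0.3 = 538, 5179 × 0.442 = 2289 → 2827
Band 2: 3086 × 0.97 = 2993
Band 3: 9215 × 0.969 = 8929
Band 4: 1793 × 0.968 = 1736
Band 5: 5179 × 0.934 + 6304 × 0.468 = 4837 + 2950 = 7787
Net migration: Band 5 + 390 → 8177
→ [2827, 2993, 8929, 1736, 8177]
[period 3]
Births: 8929 × 0.3 = 2679, 1736 × 0.442 = 767 → 3446
Band 2: 2827 × 0.97 = 2742
Band 3: 2993 × 0.969 = 2900
Band 4: 8929 × 0.968 = 8643
Band 5: 1736 × 0.934 + 8177 × 0.468 = 1621 + 3827 = 5448
Net migration: Band 5 + 390 → 5838
→ [3446, 2742, 2900, 8643, 5838]
[period 4]
Births: 2900 × 0.3 = 870, 8643 × 0.442 = 3820 → 4690
Band 2: 3446 × 0.97 = 3343
Band 3: 2742 × 0.969 = 2657
Band 4: 2900 × 0.968 = 2807
Band 5: 8643 × 0.934 + 5838 × 0.468 = 8073 + 2732 = 10805
Net migration: Band 5 + 390 → 11195
→ [4690, 3343, 2657, 2807, 11195]
Dependents (band 0–9 + band 40+) = 4690 + 11195 = 15885; working-age = 8807; ratio = 15885/8807 × 100 = 180.4

180.4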